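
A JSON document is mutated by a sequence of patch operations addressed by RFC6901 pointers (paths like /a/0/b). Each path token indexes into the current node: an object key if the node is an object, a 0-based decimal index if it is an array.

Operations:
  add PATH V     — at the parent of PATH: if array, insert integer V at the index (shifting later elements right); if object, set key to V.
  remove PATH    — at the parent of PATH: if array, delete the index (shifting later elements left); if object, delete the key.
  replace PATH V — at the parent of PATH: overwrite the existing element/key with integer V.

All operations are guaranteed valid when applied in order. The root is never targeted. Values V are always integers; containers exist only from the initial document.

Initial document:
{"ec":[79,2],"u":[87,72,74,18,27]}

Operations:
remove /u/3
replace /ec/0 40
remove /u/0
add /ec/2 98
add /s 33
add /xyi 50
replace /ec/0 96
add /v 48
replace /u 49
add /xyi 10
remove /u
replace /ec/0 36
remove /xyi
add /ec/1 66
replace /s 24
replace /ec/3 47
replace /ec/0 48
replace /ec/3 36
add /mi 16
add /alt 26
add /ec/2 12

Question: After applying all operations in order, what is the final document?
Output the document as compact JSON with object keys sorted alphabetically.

Answer: {"alt":26,"ec":[48,66,12,2,36],"mi":16,"s":24,"v":48}

Derivation:
After op 1 (remove /u/3): {"ec":[79,2],"u":[87,72,74,27]}
After op 2 (replace /ec/0 40): {"ec":[40,2],"u":[87,72,74,27]}
After op 3 (remove /u/0): {"ec":[40,2],"u":[72,74,27]}
After op 4 (add /ec/2 98): {"ec":[40,2,98],"u":[72,74,27]}
After op 5 (add /s 33): {"ec":[40,2,98],"s":33,"u":[72,74,27]}
After op 6 (add /xyi 50): {"ec":[40,2,98],"s":33,"u":[72,74,27],"xyi":50}
After op 7 (replace /ec/0 96): {"ec":[96,2,98],"s":33,"u":[72,74,27],"xyi":50}
After op 8 (add /v 48): {"ec":[96,2,98],"s":33,"u":[72,74,27],"v":48,"xyi":50}
After op 9 (replace /u 49): {"ec":[96,2,98],"s":33,"u":49,"v":48,"xyi":50}
After op 10 (add /xyi 10): {"ec":[96,2,98],"s":33,"u":49,"v":48,"xyi":10}
After op 11 (remove /u): {"ec":[96,2,98],"s":33,"v":48,"xyi":10}
After op 12 (replace /ec/0 36): {"ec":[36,2,98],"s":33,"v":48,"xyi":10}
After op 13 (remove /xyi): {"ec":[36,2,98],"s":33,"v":48}
After op 14 (add /ec/1 66): {"ec":[36,66,2,98],"s":33,"v":48}
After op 15 (replace /s 24): {"ec":[36,66,2,98],"s":24,"v":48}
After op 16 (replace /ec/3 47): {"ec":[36,66,2,47],"s":24,"v":48}
After op 17 (replace /ec/0 48): {"ec":[48,66,2,47],"s":24,"v":48}
After op 18 (replace /ec/3 36): {"ec":[48,66,2,36],"s":24,"v":48}
After op 19 (add /mi 16): {"ec":[48,66,2,36],"mi":16,"s":24,"v":48}
After op 20 (add /alt 26): {"alt":26,"ec":[48,66,2,36],"mi":16,"s":24,"v":48}
After op 21 (add /ec/2 12): {"alt":26,"ec":[48,66,12,2,36],"mi":16,"s":24,"v":48}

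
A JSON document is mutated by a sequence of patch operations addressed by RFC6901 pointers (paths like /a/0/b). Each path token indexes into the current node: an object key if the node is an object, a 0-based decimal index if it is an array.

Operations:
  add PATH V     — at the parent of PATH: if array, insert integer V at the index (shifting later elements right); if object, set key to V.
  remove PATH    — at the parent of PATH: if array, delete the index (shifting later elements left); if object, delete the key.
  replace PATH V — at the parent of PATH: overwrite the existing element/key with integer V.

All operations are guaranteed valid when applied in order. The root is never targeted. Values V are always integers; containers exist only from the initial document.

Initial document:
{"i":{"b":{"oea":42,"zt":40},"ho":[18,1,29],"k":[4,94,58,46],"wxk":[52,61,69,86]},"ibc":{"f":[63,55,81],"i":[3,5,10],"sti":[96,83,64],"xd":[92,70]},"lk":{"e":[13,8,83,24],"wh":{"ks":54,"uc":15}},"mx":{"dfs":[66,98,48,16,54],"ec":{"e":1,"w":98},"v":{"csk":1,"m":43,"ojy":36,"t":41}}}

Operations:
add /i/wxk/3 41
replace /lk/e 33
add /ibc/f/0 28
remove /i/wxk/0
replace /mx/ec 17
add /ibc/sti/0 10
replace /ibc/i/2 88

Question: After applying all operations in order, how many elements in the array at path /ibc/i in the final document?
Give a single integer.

Answer: 3

Derivation:
After op 1 (add /i/wxk/3 41): {"i":{"b":{"oea":42,"zt":40},"ho":[18,1,29],"k":[4,94,58,46],"wxk":[52,61,69,41,86]},"ibc":{"f":[63,55,81],"i":[3,5,10],"sti":[96,83,64],"xd":[92,70]},"lk":{"e":[13,8,83,24],"wh":{"ks":54,"uc":15}},"mx":{"dfs":[66,98,48,16,54],"ec":{"e":1,"w":98},"v":{"csk":1,"m":43,"ojy":36,"t":41}}}
After op 2 (replace /lk/e 33): {"i":{"b":{"oea":42,"zt":40},"ho":[18,1,29],"k":[4,94,58,46],"wxk":[52,61,69,41,86]},"ibc":{"f":[63,55,81],"i":[3,5,10],"sti":[96,83,64],"xd":[92,70]},"lk":{"e":33,"wh":{"ks":54,"uc":15}},"mx":{"dfs":[66,98,48,16,54],"ec":{"e":1,"w":98},"v":{"csk":1,"m":43,"ojy":36,"t":41}}}
After op 3 (add /ibc/f/0 28): {"i":{"b":{"oea":42,"zt":40},"ho":[18,1,29],"k":[4,94,58,46],"wxk":[52,61,69,41,86]},"ibc":{"f":[28,63,55,81],"i":[3,5,10],"sti":[96,83,64],"xd":[92,70]},"lk":{"e":33,"wh":{"ks":54,"uc":15}},"mx":{"dfs":[66,98,48,16,54],"ec":{"e":1,"w":98},"v":{"csk":1,"m":43,"ojy":36,"t":41}}}
After op 4 (remove /i/wxk/0): {"i":{"b":{"oea":42,"zt":40},"ho":[18,1,29],"k":[4,94,58,46],"wxk":[61,69,41,86]},"ibc":{"f":[28,63,55,81],"i":[3,5,10],"sti":[96,83,64],"xd":[92,70]},"lk":{"e":33,"wh":{"ks":54,"uc":15}},"mx":{"dfs":[66,98,48,16,54],"ec":{"e":1,"w":98},"v":{"csk":1,"m":43,"ojy":36,"t":41}}}
After op 5 (replace /mx/ec 17): {"i":{"b":{"oea":42,"zt":40},"ho":[18,1,29],"k":[4,94,58,46],"wxk":[61,69,41,86]},"ibc":{"f":[28,63,55,81],"i":[3,5,10],"sti":[96,83,64],"xd":[92,70]},"lk":{"e":33,"wh":{"ks":54,"uc":15}},"mx":{"dfs":[66,98,48,16,54],"ec":17,"v":{"csk":1,"m":43,"ojy":36,"t":41}}}
After op 6 (add /ibc/sti/0 10): {"i":{"b":{"oea":42,"zt":40},"ho":[18,1,29],"k":[4,94,58,46],"wxk":[61,69,41,86]},"ibc":{"f":[28,63,55,81],"i":[3,5,10],"sti":[10,96,83,64],"xd":[92,70]},"lk":{"e":33,"wh":{"ks":54,"uc":15}},"mx":{"dfs":[66,98,48,16,54],"ec":17,"v":{"csk":1,"m":43,"ojy":36,"t":41}}}
After op 7 (replace /ibc/i/2 88): {"i":{"b":{"oea":42,"zt":40},"ho":[18,1,29],"k":[4,94,58,46],"wxk":[61,69,41,86]},"ibc":{"f":[28,63,55,81],"i":[3,5,88],"sti":[10,96,83,64],"xd":[92,70]},"lk":{"e":33,"wh":{"ks":54,"uc":15}},"mx":{"dfs":[66,98,48,16,54],"ec":17,"v":{"csk":1,"m":43,"ojy":36,"t":41}}}
Size at path /ibc/i: 3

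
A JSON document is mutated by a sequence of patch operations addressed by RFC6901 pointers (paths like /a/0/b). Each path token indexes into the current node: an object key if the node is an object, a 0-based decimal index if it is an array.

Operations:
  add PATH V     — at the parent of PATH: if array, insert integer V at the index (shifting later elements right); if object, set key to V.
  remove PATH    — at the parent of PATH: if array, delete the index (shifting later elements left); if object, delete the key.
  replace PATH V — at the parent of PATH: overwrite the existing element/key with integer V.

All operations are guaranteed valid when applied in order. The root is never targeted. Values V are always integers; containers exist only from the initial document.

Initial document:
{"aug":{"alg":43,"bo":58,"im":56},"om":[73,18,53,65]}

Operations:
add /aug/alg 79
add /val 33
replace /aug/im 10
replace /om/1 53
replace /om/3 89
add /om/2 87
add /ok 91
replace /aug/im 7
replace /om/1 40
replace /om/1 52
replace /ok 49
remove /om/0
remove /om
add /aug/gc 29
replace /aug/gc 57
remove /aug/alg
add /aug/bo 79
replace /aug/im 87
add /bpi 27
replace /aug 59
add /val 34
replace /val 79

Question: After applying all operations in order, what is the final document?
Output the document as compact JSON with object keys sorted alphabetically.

After op 1 (add /aug/alg 79): {"aug":{"alg":79,"bo":58,"im":56},"om":[73,18,53,65]}
After op 2 (add /val 33): {"aug":{"alg":79,"bo":58,"im":56},"om":[73,18,53,65],"val":33}
After op 3 (replace /aug/im 10): {"aug":{"alg":79,"bo":58,"im":10},"om":[73,18,53,65],"val":33}
After op 4 (replace /om/1 53): {"aug":{"alg":79,"bo":58,"im":10},"om":[73,53,53,65],"val":33}
After op 5 (replace /om/3 89): {"aug":{"alg":79,"bo":58,"im":10},"om":[73,53,53,89],"val":33}
After op 6 (add /om/2 87): {"aug":{"alg":79,"bo":58,"im":10},"om":[73,53,87,53,89],"val":33}
After op 7 (add /ok 91): {"aug":{"alg":79,"bo":58,"im":10},"ok":91,"om":[73,53,87,53,89],"val":33}
After op 8 (replace /aug/im 7): {"aug":{"alg":79,"bo":58,"im":7},"ok":91,"om":[73,53,87,53,89],"val":33}
After op 9 (replace /om/1 40): {"aug":{"alg":79,"bo":58,"im":7},"ok":91,"om":[73,40,87,53,89],"val":33}
After op 10 (replace /om/1 52): {"aug":{"alg":79,"bo":58,"im":7},"ok":91,"om":[73,52,87,53,89],"val":33}
After op 11 (replace /ok 49): {"aug":{"alg":79,"bo":58,"im":7},"ok":49,"om":[73,52,87,53,89],"val":33}
After op 12 (remove /om/0): {"aug":{"alg":79,"bo":58,"im":7},"ok":49,"om":[52,87,53,89],"val":33}
After op 13 (remove /om): {"aug":{"alg":79,"bo":58,"im":7},"ok":49,"val":33}
After op 14 (add /aug/gc 29): {"aug":{"alg":79,"bo":58,"gc":29,"im":7},"ok":49,"val":33}
After op 15 (replace /aug/gc 57): {"aug":{"alg":79,"bo":58,"gc":57,"im":7},"ok":49,"val":33}
After op 16 (remove /aug/alg): {"aug":{"bo":58,"gc":57,"im":7},"ok":49,"val":33}
After op 17 (add /aug/bo 79): {"aug":{"bo":79,"gc":57,"im":7},"ok":49,"val":33}
After op 18 (replace /aug/im 87): {"aug":{"bo":79,"gc":57,"im":87},"ok":49,"val":33}
After op 19 (add /bpi 27): {"aug":{"bo":79,"gc":57,"im":87},"bpi":27,"ok":49,"val":33}
After op 20 (replace /aug 59): {"aug":59,"bpi":27,"ok":49,"val":33}
After op 21 (add /val 34): {"aug":59,"bpi":27,"ok":49,"val":34}
After op 22 (replace /val 79): {"aug":59,"bpi":27,"ok":49,"val":79}

Answer: {"aug":59,"bpi":27,"ok":49,"val":79}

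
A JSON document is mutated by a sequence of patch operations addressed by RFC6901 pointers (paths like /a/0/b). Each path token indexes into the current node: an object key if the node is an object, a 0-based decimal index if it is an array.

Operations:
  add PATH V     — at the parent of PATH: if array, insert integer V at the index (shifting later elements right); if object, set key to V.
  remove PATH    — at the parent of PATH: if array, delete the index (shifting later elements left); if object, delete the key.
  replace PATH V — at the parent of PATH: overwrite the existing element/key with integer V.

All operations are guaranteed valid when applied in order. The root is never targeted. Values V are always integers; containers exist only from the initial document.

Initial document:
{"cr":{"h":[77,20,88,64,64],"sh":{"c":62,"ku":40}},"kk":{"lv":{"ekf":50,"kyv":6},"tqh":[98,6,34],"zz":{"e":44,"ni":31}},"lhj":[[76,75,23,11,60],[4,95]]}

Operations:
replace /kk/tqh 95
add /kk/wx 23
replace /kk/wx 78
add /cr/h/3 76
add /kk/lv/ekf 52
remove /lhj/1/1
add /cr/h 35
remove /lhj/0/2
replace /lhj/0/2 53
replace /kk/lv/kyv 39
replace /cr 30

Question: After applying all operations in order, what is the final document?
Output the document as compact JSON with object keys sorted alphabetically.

After op 1 (replace /kk/tqh 95): {"cr":{"h":[77,20,88,64,64],"sh":{"c":62,"ku":40}},"kk":{"lv":{"ekf":50,"kyv":6},"tqh":95,"zz":{"e":44,"ni":31}},"lhj":[[76,75,23,11,60],[4,95]]}
After op 2 (add /kk/wx 23): {"cr":{"h":[77,20,88,64,64],"sh":{"c":62,"ku":40}},"kk":{"lv":{"ekf":50,"kyv":6},"tqh":95,"wx":23,"zz":{"e":44,"ni":31}},"lhj":[[76,75,23,11,60],[4,95]]}
After op 3 (replace /kk/wx 78): {"cr":{"h":[77,20,88,64,64],"sh":{"c":62,"ku":40}},"kk":{"lv":{"ekf":50,"kyv":6},"tqh":95,"wx":78,"zz":{"e":44,"ni":31}},"lhj":[[76,75,23,11,60],[4,95]]}
After op 4 (add /cr/h/3 76): {"cr":{"h":[77,20,88,76,64,64],"sh":{"c":62,"ku":40}},"kk":{"lv":{"ekf":50,"kyv":6},"tqh":95,"wx":78,"zz":{"e":44,"ni":31}},"lhj":[[76,75,23,11,60],[4,95]]}
After op 5 (add /kk/lv/ekf 52): {"cr":{"h":[77,20,88,76,64,64],"sh":{"c":62,"ku":40}},"kk":{"lv":{"ekf":52,"kyv":6},"tqh":95,"wx":78,"zz":{"e":44,"ni":31}},"lhj":[[76,75,23,11,60],[4,95]]}
After op 6 (remove /lhj/1/1): {"cr":{"h":[77,20,88,76,64,64],"sh":{"c":62,"ku":40}},"kk":{"lv":{"ekf":52,"kyv":6},"tqh":95,"wx":78,"zz":{"e":44,"ni":31}},"lhj":[[76,75,23,11,60],[4]]}
After op 7 (add /cr/h 35): {"cr":{"h":35,"sh":{"c":62,"ku":40}},"kk":{"lv":{"ekf":52,"kyv":6},"tqh":95,"wx":78,"zz":{"e":44,"ni":31}},"lhj":[[76,75,23,11,60],[4]]}
After op 8 (remove /lhj/0/2): {"cr":{"h":35,"sh":{"c":62,"ku":40}},"kk":{"lv":{"ekf":52,"kyv":6},"tqh":95,"wx":78,"zz":{"e":44,"ni":31}},"lhj":[[76,75,11,60],[4]]}
After op 9 (replace /lhj/0/2 53): {"cr":{"h":35,"sh":{"c":62,"ku":40}},"kk":{"lv":{"ekf":52,"kyv":6},"tqh":95,"wx":78,"zz":{"e":44,"ni":31}},"lhj":[[76,75,53,60],[4]]}
After op 10 (replace /kk/lv/kyv 39): {"cr":{"h":35,"sh":{"c":62,"ku":40}},"kk":{"lv":{"ekf":52,"kyv":39},"tqh":95,"wx":78,"zz":{"e":44,"ni":31}},"lhj":[[76,75,53,60],[4]]}
After op 11 (replace /cr 30): {"cr":30,"kk":{"lv":{"ekf":52,"kyv":39},"tqh":95,"wx":78,"zz":{"e":44,"ni":31}},"lhj":[[76,75,53,60],[4]]}

Answer: {"cr":30,"kk":{"lv":{"ekf":52,"kyv":39},"tqh":95,"wx":78,"zz":{"e":44,"ni":31}},"lhj":[[76,75,53,60],[4]]}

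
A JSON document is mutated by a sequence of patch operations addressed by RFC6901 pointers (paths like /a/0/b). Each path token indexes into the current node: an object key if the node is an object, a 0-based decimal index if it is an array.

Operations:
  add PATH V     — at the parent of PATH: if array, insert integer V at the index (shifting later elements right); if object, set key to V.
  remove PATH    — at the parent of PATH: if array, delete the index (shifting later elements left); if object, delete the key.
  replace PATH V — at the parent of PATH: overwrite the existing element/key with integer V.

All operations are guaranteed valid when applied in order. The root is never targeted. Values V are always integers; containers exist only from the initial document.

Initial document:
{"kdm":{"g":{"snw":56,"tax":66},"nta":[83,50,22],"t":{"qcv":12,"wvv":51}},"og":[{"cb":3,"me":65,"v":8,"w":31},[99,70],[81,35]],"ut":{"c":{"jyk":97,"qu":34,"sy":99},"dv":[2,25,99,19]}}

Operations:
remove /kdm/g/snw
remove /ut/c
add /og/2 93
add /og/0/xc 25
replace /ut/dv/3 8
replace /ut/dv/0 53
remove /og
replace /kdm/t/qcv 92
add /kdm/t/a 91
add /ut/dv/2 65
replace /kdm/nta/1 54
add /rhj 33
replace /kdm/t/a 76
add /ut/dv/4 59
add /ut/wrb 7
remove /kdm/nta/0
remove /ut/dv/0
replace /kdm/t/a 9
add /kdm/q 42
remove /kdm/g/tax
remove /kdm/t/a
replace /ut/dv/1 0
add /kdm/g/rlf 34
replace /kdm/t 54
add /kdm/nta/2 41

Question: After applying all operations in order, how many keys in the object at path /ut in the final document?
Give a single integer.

Answer: 2

Derivation:
After op 1 (remove /kdm/g/snw): {"kdm":{"g":{"tax":66},"nta":[83,50,22],"t":{"qcv":12,"wvv":51}},"og":[{"cb":3,"me":65,"v":8,"w":31},[99,70],[81,35]],"ut":{"c":{"jyk":97,"qu":34,"sy":99},"dv":[2,25,99,19]}}
After op 2 (remove /ut/c): {"kdm":{"g":{"tax":66},"nta":[83,50,22],"t":{"qcv":12,"wvv":51}},"og":[{"cb":3,"me":65,"v":8,"w":31},[99,70],[81,35]],"ut":{"dv":[2,25,99,19]}}
After op 3 (add /og/2 93): {"kdm":{"g":{"tax":66},"nta":[83,50,22],"t":{"qcv":12,"wvv":51}},"og":[{"cb":3,"me":65,"v":8,"w":31},[99,70],93,[81,35]],"ut":{"dv":[2,25,99,19]}}
After op 4 (add /og/0/xc 25): {"kdm":{"g":{"tax":66},"nta":[83,50,22],"t":{"qcv":12,"wvv":51}},"og":[{"cb":3,"me":65,"v":8,"w":31,"xc":25},[99,70],93,[81,35]],"ut":{"dv":[2,25,99,19]}}
After op 5 (replace /ut/dv/3 8): {"kdm":{"g":{"tax":66},"nta":[83,50,22],"t":{"qcv":12,"wvv":51}},"og":[{"cb":3,"me":65,"v":8,"w":31,"xc":25},[99,70],93,[81,35]],"ut":{"dv":[2,25,99,8]}}
After op 6 (replace /ut/dv/0 53): {"kdm":{"g":{"tax":66},"nta":[83,50,22],"t":{"qcv":12,"wvv":51}},"og":[{"cb":3,"me":65,"v":8,"w":31,"xc":25},[99,70],93,[81,35]],"ut":{"dv":[53,25,99,8]}}
After op 7 (remove /og): {"kdm":{"g":{"tax":66},"nta":[83,50,22],"t":{"qcv":12,"wvv":51}},"ut":{"dv":[53,25,99,8]}}
After op 8 (replace /kdm/t/qcv 92): {"kdm":{"g":{"tax":66},"nta":[83,50,22],"t":{"qcv":92,"wvv":51}},"ut":{"dv":[53,25,99,8]}}
After op 9 (add /kdm/t/a 91): {"kdm":{"g":{"tax":66},"nta":[83,50,22],"t":{"a":91,"qcv":92,"wvv":51}},"ut":{"dv":[53,25,99,8]}}
After op 10 (add /ut/dv/2 65): {"kdm":{"g":{"tax":66},"nta":[83,50,22],"t":{"a":91,"qcv":92,"wvv":51}},"ut":{"dv":[53,25,65,99,8]}}
After op 11 (replace /kdm/nta/1 54): {"kdm":{"g":{"tax":66},"nta":[83,54,22],"t":{"a":91,"qcv":92,"wvv":51}},"ut":{"dv":[53,25,65,99,8]}}
After op 12 (add /rhj 33): {"kdm":{"g":{"tax":66},"nta":[83,54,22],"t":{"a":91,"qcv":92,"wvv":51}},"rhj":33,"ut":{"dv":[53,25,65,99,8]}}
After op 13 (replace /kdm/t/a 76): {"kdm":{"g":{"tax":66},"nta":[83,54,22],"t":{"a":76,"qcv":92,"wvv":51}},"rhj":33,"ut":{"dv":[53,25,65,99,8]}}
After op 14 (add /ut/dv/4 59): {"kdm":{"g":{"tax":66},"nta":[83,54,22],"t":{"a":76,"qcv":92,"wvv":51}},"rhj":33,"ut":{"dv":[53,25,65,99,59,8]}}
After op 15 (add /ut/wrb 7): {"kdm":{"g":{"tax":66},"nta":[83,54,22],"t":{"a":76,"qcv":92,"wvv":51}},"rhj":33,"ut":{"dv":[53,25,65,99,59,8],"wrb":7}}
After op 16 (remove /kdm/nta/0): {"kdm":{"g":{"tax":66},"nta":[54,22],"t":{"a":76,"qcv":92,"wvv":51}},"rhj":33,"ut":{"dv":[53,25,65,99,59,8],"wrb":7}}
After op 17 (remove /ut/dv/0): {"kdm":{"g":{"tax":66},"nta":[54,22],"t":{"a":76,"qcv":92,"wvv":51}},"rhj":33,"ut":{"dv":[25,65,99,59,8],"wrb":7}}
After op 18 (replace /kdm/t/a 9): {"kdm":{"g":{"tax":66},"nta":[54,22],"t":{"a":9,"qcv":92,"wvv":51}},"rhj":33,"ut":{"dv":[25,65,99,59,8],"wrb":7}}
After op 19 (add /kdm/q 42): {"kdm":{"g":{"tax":66},"nta":[54,22],"q":42,"t":{"a":9,"qcv":92,"wvv":51}},"rhj":33,"ut":{"dv":[25,65,99,59,8],"wrb":7}}
After op 20 (remove /kdm/g/tax): {"kdm":{"g":{},"nta":[54,22],"q":42,"t":{"a":9,"qcv":92,"wvv":51}},"rhj":33,"ut":{"dv":[25,65,99,59,8],"wrb":7}}
After op 21 (remove /kdm/t/a): {"kdm":{"g":{},"nta":[54,22],"q":42,"t":{"qcv":92,"wvv":51}},"rhj":33,"ut":{"dv":[25,65,99,59,8],"wrb":7}}
After op 22 (replace /ut/dv/1 0): {"kdm":{"g":{},"nta":[54,22],"q":42,"t":{"qcv":92,"wvv":51}},"rhj":33,"ut":{"dv":[25,0,99,59,8],"wrb":7}}
After op 23 (add /kdm/g/rlf 34): {"kdm":{"g":{"rlf":34},"nta":[54,22],"q":42,"t":{"qcv":92,"wvv":51}},"rhj":33,"ut":{"dv":[25,0,99,59,8],"wrb":7}}
After op 24 (replace /kdm/t 54): {"kdm":{"g":{"rlf":34},"nta":[54,22],"q":42,"t":54},"rhj":33,"ut":{"dv":[25,0,99,59,8],"wrb":7}}
After op 25 (add /kdm/nta/2 41): {"kdm":{"g":{"rlf":34},"nta":[54,22,41],"q":42,"t":54},"rhj":33,"ut":{"dv":[25,0,99,59,8],"wrb":7}}
Size at path /ut: 2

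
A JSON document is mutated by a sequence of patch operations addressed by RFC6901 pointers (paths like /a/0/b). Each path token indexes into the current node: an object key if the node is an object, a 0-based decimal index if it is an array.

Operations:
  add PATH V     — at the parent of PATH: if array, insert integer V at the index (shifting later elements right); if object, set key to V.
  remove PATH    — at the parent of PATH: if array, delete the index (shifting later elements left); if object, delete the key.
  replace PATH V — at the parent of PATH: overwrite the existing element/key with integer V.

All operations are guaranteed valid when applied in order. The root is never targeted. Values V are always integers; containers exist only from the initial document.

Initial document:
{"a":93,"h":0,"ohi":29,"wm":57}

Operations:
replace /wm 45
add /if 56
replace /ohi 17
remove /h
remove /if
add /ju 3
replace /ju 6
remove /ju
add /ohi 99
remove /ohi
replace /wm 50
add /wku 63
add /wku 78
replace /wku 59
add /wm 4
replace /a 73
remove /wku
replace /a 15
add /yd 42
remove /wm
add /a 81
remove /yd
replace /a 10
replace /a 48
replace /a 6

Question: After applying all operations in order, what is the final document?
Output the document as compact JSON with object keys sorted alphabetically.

After op 1 (replace /wm 45): {"a":93,"h":0,"ohi":29,"wm":45}
After op 2 (add /if 56): {"a":93,"h":0,"if":56,"ohi":29,"wm":45}
After op 3 (replace /ohi 17): {"a":93,"h":0,"if":56,"ohi":17,"wm":45}
After op 4 (remove /h): {"a":93,"if":56,"ohi":17,"wm":45}
After op 5 (remove /if): {"a":93,"ohi":17,"wm":45}
After op 6 (add /ju 3): {"a":93,"ju":3,"ohi":17,"wm":45}
After op 7 (replace /ju 6): {"a":93,"ju":6,"ohi":17,"wm":45}
After op 8 (remove /ju): {"a":93,"ohi":17,"wm":45}
After op 9 (add /ohi 99): {"a":93,"ohi":99,"wm":45}
After op 10 (remove /ohi): {"a":93,"wm":45}
After op 11 (replace /wm 50): {"a":93,"wm":50}
After op 12 (add /wku 63): {"a":93,"wku":63,"wm":50}
After op 13 (add /wku 78): {"a":93,"wku":78,"wm":50}
After op 14 (replace /wku 59): {"a":93,"wku":59,"wm":50}
After op 15 (add /wm 4): {"a":93,"wku":59,"wm":4}
After op 16 (replace /a 73): {"a":73,"wku":59,"wm":4}
After op 17 (remove /wku): {"a":73,"wm":4}
After op 18 (replace /a 15): {"a":15,"wm":4}
After op 19 (add /yd 42): {"a":15,"wm":4,"yd":42}
After op 20 (remove /wm): {"a":15,"yd":42}
After op 21 (add /a 81): {"a":81,"yd":42}
After op 22 (remove /yd): {"a":81}
After op 23 (replace /a 10): {"a":10}
After op 24 (replace /a 48): {"a":48}
After op 25 (replace /a 6): {"a":6}

Answer: {"a":6}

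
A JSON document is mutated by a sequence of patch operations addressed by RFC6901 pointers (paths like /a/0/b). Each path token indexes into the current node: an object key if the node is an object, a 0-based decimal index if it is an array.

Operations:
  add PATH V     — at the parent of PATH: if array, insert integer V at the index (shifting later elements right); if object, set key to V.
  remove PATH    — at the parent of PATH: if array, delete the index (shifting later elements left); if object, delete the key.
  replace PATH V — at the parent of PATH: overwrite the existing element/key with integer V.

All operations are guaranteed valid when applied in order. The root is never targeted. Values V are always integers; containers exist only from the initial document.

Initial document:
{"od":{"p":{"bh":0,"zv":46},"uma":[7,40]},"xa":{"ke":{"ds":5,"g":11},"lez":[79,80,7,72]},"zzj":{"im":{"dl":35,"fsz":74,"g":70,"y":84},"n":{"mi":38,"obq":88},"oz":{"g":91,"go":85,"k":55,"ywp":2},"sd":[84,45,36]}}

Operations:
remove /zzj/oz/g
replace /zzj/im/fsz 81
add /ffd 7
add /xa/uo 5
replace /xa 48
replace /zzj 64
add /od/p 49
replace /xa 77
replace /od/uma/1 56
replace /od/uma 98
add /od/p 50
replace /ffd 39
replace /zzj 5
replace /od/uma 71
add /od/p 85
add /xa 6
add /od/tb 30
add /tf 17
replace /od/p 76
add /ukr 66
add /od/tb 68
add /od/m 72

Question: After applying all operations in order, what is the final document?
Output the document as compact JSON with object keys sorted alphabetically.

After op 1 (remove /zzj/oz/g): {"od":{"p":{"bh":0,"zv":46},"uma":[7,40]},"xa":{"ke":{"ds":5,"g":11},"lez":[79,80,7,72]},"zzj":{"im":{"dl":35,"fsz":74,"g":70,"y":84},"n":{"mi":38,"obq":88},"oz":{"go":85,"k":55,"ywp":2},"sd":[84,45,36]}}
After op 2 (replace /zzj/im/fsz 81): {"od":{"p":{"bh":0,"zv":46},"uma":[7,40]},"xa":{"ke":{"ds":5,"g":11},"lez":[79,80,7,72]},"zzj":{"im":{"dl":35,"fsz":81,"g":70,"y":84},"n":{"mi":38,"obq":88},"oz":{"go":85,"k":55,"ywp":2},"sd":[84,45,36]}}
After op 3 (add /ffd 7): {"ffd":7,"od":{"p":{"bh":0,"zv":46},"uma":[7,40]},"xa":{"ke":{"ds":5,"g":11},"lez":[79,80,7,72]},"zzj":{"im":{"dl":35,"fsz":81,"g":70,"y":84},"n":{"mi":38,"obq":88},"oz":{"go":85,"k":55,"ywp":2},"sd":[84,45,36]}}
After op 4 (add /xa/uo 5): {"ffd":7,"od":{"p":{"bh":0,"zv":46},"uma":[7,40]},"xa":{"ke":{"ds":5,"g":11},"lez":[79,80,7,72],"uo":5},"zzj":{"im":{"dl":35,"fsz":81,"g":70,"y":84},"n":{"mi":38,"obq":88},"oz":{"go":85,"k":55,"ywp":2},"sd":[84,45,36]}}
After op 5 (replace /xa 48): {"ffd":7,"od":{"p":{"bh":0,"zv":46},"uma":[7,40]},"xa":48,"zzj":{"im":{"dl":35,"fsz":81,"g":70,"y":84},"n":{"mi":38,"obq":88},"oz":{"go":85,"k":55,"ywp":2},"sd":[84,45,36]}}
After op 6 (replace /zzj 64): {"ffd":7,"od":{"p":{"bh":0,"zv":46},"uma":[7,40]},"xa":48,"zzj":64}
After op 7 (add /od/p 49): {"ffd":7,"od":{"p":49,"uma":[7,40]},"xa":48,"zzj":64}
After op 8 (replace /xa 77): {"ffd":7,"od":{"p":49,"uma":[7,40]},"xa":77,"zzj":64}
After op 9 (replace /od/uma/1 56): {"ffd":7,"od":{"p":49,"uma":[7,56]},"xa":77,"zzj":64}
After op 10 (replace /od/uma 98): {"ffd":7,"od":{"p":49,"uma":98},"xa":77,"zzj":64}
After op 11 (add /od/p 50): {"ffd":7,"od":{"p":50,"uma":98},"xa":77,"zzj":64}
After op 12 (replace /ffd 39): {"ffd":39,"od":{"p":50,"uma":98},"xa":77,"zzj":64}
After op 13 (replace /zzj 5): {"ffd":39,"od":{"p":50,"uma":98},"xa":77,"zzj":5}
After op 14 (replace /od/uma 71): {"ffd":39,"od":{"p":50,"uma":71},"xa":77,"zzj":5}
After op 15 (add /od/p 85): {"ffd":39,"od":{"p":85,"uma":71},"xa":77,"zzj":5}
After op 16 (add /xa 6): {"ffd":39,"od":{"p":85,"uma":71},"xa":6,"zzj":5}
After op 17 (add /od/tb 30): {"ffd":39,"od":{"p":85,"tb":30,"uma":71},"xa":6,"zzj":5}
After op 18 (add /tf 17): {"ffd":39,"od":{"p":85,"tb":30,"uma":71},"tf":17,"xa":6,"zzj":5}
After op 19 (replace /od/p 76): {"ffd":39,"od":{"p":76,"tb":30,"uma":71},"tf":17,"xa":6,"zzj":5}
After op 20 (add /ukr 66): {"ffd":39,"od":{"p":76,"tb":30,"uma":71},"tf":17,"ukr":66,"xa":6,"zzj":5}
After op 21 (add /od/tb 68): {"ffd":39,"od":{"p":76,"tb":68,"uma":71},"tf":17,"ukr":66,"xa":6,"zzj":5}
After op 22 (add /od/m 72): {"ffd":39,"od":{"m":72,"p":76,"tb":68,"uma":71},"tf":17,"ukr":66,"xa":6,"zzj":5}

Answer: {"ffd":39,"od":{"m":72,"p":76,"tb":68,"uma":71},"tf":17,"ukr":66,"xa":6,"zzj":5}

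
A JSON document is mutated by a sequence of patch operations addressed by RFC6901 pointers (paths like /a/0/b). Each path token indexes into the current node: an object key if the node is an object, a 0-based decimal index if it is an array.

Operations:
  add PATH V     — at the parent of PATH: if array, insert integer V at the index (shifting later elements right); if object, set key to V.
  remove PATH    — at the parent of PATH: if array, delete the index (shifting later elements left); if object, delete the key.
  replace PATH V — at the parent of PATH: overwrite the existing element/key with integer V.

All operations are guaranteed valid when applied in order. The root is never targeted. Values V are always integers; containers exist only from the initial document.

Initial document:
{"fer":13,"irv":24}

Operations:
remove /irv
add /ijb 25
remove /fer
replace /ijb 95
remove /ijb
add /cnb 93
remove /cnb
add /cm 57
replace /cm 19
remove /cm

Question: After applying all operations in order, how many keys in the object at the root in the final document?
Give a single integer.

Answer: 0

Derivation:
After op 1 (remove /irv): {"fer":13}
After op 2 (add /ijb 25): {"fer":13,"ijb":25}
After op 3 (remove /fer): {"ijb":25}
After op 4 (replace /ijb 95): {"ijb":95}
After op 5 (remove /ijb): {}
After op 6 (add /cnb 93): {"cnb":93}
After op 7 (remove /cnb): {}
After op 8 (add /cm 57): {"cm":57}
After op 9 (replace /cm 19): {"cm":19}
After op 10 (remove /cm): {}
Size at the root: 0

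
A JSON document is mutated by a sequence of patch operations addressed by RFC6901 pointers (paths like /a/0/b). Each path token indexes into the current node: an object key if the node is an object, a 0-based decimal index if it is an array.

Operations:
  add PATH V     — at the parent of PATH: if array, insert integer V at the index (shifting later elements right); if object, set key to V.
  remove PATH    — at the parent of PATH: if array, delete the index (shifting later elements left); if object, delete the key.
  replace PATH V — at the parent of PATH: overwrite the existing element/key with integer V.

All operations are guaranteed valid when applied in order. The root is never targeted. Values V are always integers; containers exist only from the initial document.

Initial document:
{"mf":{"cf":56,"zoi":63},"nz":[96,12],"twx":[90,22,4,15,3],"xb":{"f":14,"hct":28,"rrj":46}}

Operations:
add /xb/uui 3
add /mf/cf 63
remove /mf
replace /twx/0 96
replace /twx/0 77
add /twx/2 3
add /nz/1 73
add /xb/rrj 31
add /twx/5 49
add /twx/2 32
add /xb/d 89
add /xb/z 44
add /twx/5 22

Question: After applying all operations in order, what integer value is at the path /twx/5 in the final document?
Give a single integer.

Answer: 22

Derivation:
After op 1 (add /xb/uui 3): {"mf":{"cf":56,"zoi":63},"nz":[96,12],"twx":[90,22,4,15,3],"xb":{"f":14,"hct":28,"rrj":46,"uui":3}}
After op 2 (add /mf/cf 63): {"mf":{"cf":63,"zoi":63},"nz":[96,12],"twx":[90,22,4,15,3],"xb":{"f":14,"hct":28,"rrj":46,"uui":3}}
After op 3 (remove /mf): {"nz":[96,12],"twx":[90,22,4,15,3],"xb":{"f":14,"hct":28,"rrj":46,"uui":3}}
After op 4 (replace /twx/0 96): {"nz":[96,12],"twx":[96,22,4,15,3],"xb":{"f":14,"hct":28,"rrj":46,"uui":3}}
After op 5 (replace /twx/0 77): {"nz":[96,12],"twx":[77,22,4,15,3],"xb":{"f":14,"hct":28,"rrj":46,"uui":3}}
After op 6 (add /twx/2 3): {"nz":[96,12],"twx":[77,22,3,4,15,3],"xb":{"f":14,"hct":28,"rrj":46,"uui":3}}
After op 7 (add /nz/1 73): {"nz":[96,73,12],"twx":[77,22,3,4,15,3],"xb":{"f":14,"hct":28,"rrj":46,"uui":3}}
After op 8 (add /xb/rrj 31): {"nz":[96,73,12],"twx":[77,22,3,4,15,3],"xb":{"f":14,"hct":28,"rrj":31,"uui":3}}
After op 9 (add /twx/5 49): {"nz":[96,73,12],"twx":[77,22,3,4,15,49,3],"xb":{"f":14,"hct":28,"rrj":31,"uui":3}}
After op 10 (add /twx/2 32): {"nz":[96,73,12],"twx":[77,22,32,3,4,15,49,3],"xb":{"f":14,"hct":28,"rrj":31,"uui":3}}
After op 11 (add /xb/d 89): {"nz":[96,73,12],"twx":[77,22,32,3,4,15,49,3],"xb":{"d":89,"f":14,"hct":28,"rrj":31,"uui":3}}
After op 12 (add /xb/z 44): {"nz":[96,73,12],"twx":[77,22,32,3,4,15,49,3],"xb":{"d":89,"f":14,"hct":28,"rrj":31,"uui":3,"z":44}}
After op 13 (add /twx/5 22): {"nz":[96,73,12],"twx":[77,22,32,3,4,22,15,49,3],"xb":{"d":89,"f":14,"hct":28,"rrj":31,"uui":3,"z":44}}
Value at /twx/5: 22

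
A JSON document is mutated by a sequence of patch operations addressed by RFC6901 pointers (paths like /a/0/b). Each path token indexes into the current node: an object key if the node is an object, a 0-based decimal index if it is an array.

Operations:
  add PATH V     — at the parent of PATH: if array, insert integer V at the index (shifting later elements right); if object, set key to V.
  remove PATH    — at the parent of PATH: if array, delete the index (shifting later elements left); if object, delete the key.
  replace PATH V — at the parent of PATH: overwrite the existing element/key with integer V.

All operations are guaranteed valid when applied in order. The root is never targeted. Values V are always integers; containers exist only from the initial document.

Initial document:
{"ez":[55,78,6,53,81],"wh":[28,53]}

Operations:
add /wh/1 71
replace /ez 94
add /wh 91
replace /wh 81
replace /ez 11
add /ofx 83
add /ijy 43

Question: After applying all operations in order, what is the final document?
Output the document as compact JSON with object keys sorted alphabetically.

Answer: {"ez":11,"ijy":43,"ofx":83,"wh":81}

Derivation:
After op 1 (add /wh/1 71): {"ez":[55,78,6,53,81],"wh":[28,71,53]}
After op 2 (replace /ez 94): {"ez":94,"wh":[28,71,53]}
After op 3 (add /wh 91): {"ez":94,"wh":91}
After op 4 (replace /wh 81): {"ez":94,"wh":81}
After op 5 (replace /ez 11): {"ez":11,"wh":81}
After op 6 (add /ofx 83): {"ez":11,"ofx":83,"wh":81}
After op 7 (add /ijy 43): {"ez":11,"ijy":43,"ofx":83,"wh":81}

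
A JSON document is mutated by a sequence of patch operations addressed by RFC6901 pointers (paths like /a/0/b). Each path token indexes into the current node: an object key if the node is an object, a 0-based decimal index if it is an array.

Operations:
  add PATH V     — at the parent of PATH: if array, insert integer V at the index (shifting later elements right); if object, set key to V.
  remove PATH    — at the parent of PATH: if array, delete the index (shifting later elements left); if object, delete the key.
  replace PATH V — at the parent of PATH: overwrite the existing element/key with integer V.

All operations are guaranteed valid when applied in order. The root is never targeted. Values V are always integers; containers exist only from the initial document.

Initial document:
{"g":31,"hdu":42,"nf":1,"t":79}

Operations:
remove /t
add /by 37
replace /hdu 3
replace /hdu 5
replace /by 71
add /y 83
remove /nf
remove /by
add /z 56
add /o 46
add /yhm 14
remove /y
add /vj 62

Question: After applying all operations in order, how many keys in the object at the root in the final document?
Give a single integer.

Answer: 6

Derivation:
After op 1 (remove /t): {"g":31,"hdu":42,"nf":1}
After op 2 (add /by 37): {"by":37,"g":31,"hdu":42,"nf":1}
After op 3 (replace /hdu 3): {"by":37,"g":31,"hdu":3,"nf":1}
After op 4 (replace /hdu 5): {"by":37,"g":31,"hdu":5,"nf":1}
After op 5 (replace /by 71): {"by":71,"g":31,"hdu":5,"nf":1}
After op 6 (add /y 83): {"by":71,"g":31,"hdu":5,"nf":1,"y":83}
After op 7 (remove /nf): {"by":71,"g":31,"hdu":5,"y":83}
After op 8 (remove /by): {"g":31,"hdu":5,"y":83}
After op 9 (add /z 56): {"g":31,"hdu":5,"y":83,"z":56}
After op 10 (add /o 46): {"g":31,"hdu":5,"o":46,"y":83,"z":56}
After op 11 (add /yhm 14): {"g":31,"hdu":5,"o":46,"y":83,"yhm":14,"z":56}
After op 12 (remove /y): {"g":31,"hdu":5,"o":46,"yhm":14,"z":56}
After op 13 (add /vj 62): {"g":31,"hdu":5,"o":46,"vj":62,"yhm":14,"z":56}
Size at the root: 6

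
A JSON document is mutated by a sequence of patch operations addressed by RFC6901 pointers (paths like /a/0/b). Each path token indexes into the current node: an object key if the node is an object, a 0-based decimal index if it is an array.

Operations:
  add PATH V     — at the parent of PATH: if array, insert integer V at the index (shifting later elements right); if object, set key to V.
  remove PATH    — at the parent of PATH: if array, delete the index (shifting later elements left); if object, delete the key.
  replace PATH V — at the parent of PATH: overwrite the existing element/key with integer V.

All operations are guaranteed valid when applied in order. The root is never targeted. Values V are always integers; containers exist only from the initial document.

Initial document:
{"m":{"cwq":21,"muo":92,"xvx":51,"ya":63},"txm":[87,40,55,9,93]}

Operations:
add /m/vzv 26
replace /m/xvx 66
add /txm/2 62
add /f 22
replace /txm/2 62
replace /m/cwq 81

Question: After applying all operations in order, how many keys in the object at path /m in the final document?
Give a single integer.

After op 1 (add /m/vzv 26): {"m":{"cwq":21,"muo":92,"vzv":26,"xvx":51,"ya":63},"txm":[87,40,55,9,93]}
After op 2 (replace /m/xvx 66): {"m":{"cwq":21,"muo":92,"vzv":26,"xvx":66,"ya":63},"txm":[87,40,55,9,93]}
After op 3 (add /txm/2 62): {"m":{"cwq":21,"muo":92,"vzv":26,"xvx":66,"ya":63},"txm":[87,40,62,55,9,93]}
After op 4 (add /f 22): {"f":22,"m":{"cwq":21,"muo":92,"vzv":26,"xvx":66,"ya":63},"txm":[87,40,62,55,9,93]}
After op 5 (replace /txm/2 62): {"f":22,"m":{"cwq":21,"muo":92,"vzv":26,"xvx":66,"ya":63},"txm":[87,40,62,55,9,93]}
After op 6 (replace /m/cwq 81): {"f":22,"m":{"cwq":81,"muo":92,"vzv":26,"xvx":66,"ya":63},"txm":[87,40,62,55,9,93]}
Size at path /m: 5

Answer: 5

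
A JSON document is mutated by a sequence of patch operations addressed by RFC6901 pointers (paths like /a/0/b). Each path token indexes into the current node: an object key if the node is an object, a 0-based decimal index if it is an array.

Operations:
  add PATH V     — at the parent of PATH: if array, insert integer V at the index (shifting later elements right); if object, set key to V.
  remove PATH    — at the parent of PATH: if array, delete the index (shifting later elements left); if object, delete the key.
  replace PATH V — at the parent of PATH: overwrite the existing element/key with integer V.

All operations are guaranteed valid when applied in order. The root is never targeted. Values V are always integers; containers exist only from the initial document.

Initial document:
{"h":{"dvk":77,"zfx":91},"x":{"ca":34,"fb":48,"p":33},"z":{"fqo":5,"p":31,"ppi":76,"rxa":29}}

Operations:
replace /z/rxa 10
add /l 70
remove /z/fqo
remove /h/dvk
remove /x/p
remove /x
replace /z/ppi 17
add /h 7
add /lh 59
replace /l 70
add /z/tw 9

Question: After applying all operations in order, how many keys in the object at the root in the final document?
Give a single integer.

Answer: 4

Derivation:
After op 1 (replace /z/rxa 10): {"h":{"dvk":77,"zfx":91},"x":{"ca":34,"fb":48,"p":33},"z":{"fqo":5,"p":31,"ppi":76,"rxa":10}}
After op 2 (add /l 70): {"h":{"dvk":77,"zfx":91},"l":70,"x":{"ca":34,"fb":48,"p":33},"z":{"fqo":5,"p":31,"ppi":76,"rxa":10}}
After op 3 (remove /z/fqo): {"h":{"dvk":77,"zfx":91},"l":70,"x":{"ca":34,"fb":48,"p":33},"z":{"p":31,"ppi":76,"rxa":10}}
After op 4 (remove /h/dvk): {"h":{"zfx":91},"l":70,"x":{"ca":34,"fb":48,"p":33},"z":{"p":31,"ppi":76,"rxa":10}}
After op 5 (remove /x/p): {"h":{"zfx":91},"l":70,"x":{"ca":34,"fb":48},"z":{"p":31,"ppi":76,"rxa":10}}
After op 6 (remove /x): {"h":{"zfx":91},"l":70,"z":{"p":31,"ppi":76,"rxa":10}}
After op 7 (replace /z/ppi 17): {"h":{"zfx":91},"l":70,"z":{"p":31,"ppi":17,"rxa":10}}
After op 8 (add /h 7): {"h":7,"l":70,"z":{"p":31,"ppi":17,"rxa":10}}
After op 9 (add /lh 59): {"h":7,"l":70,"lh":59,"z":{"p":31,"ppi":17,"rxa":10}}
After op 10 (replace /l 70): {"h":7,"l":70,"lh":59,"z":{"p":31,"ppi":17,"rxa":10}}
After op 11 (add /z/tw 9): {"h":7,"l":70,"lh":59,"z":{"p":31,"ppi":17,"rxa":10,"tw":9}}
Size at the root: 4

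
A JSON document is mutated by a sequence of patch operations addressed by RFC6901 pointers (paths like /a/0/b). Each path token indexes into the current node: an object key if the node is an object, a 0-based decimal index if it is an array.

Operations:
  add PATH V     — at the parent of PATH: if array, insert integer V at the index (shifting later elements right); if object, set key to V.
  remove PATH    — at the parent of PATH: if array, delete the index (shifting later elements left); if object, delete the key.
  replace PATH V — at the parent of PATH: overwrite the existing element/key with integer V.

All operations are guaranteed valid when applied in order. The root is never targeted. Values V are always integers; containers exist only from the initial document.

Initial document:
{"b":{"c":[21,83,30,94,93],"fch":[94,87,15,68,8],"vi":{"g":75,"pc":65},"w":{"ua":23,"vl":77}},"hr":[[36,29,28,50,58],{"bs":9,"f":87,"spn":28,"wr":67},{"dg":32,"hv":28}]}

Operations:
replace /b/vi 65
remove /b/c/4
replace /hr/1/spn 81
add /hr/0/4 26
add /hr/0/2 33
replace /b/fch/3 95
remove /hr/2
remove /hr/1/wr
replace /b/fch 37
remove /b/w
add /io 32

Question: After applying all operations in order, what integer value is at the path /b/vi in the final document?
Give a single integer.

After op 1 (replace /b/vi 65): {"b":{"c":[21,83,30,94,93],"fch":[94,87,15,68,8],"vi":65,"w":{"ua":23,"vl":77}},"hr":[[36,29,28,50,58],{"bs":9,"f":87,"spn":28,"wr":67},{"dg":32,"hv":28}]}
After op 2 (remove /b/c/4): {"b":{"c":[21,83,30,94],"fch":[94,87,15,68,8],"vi":65,"w":{"ua":23,"vl":77}},"hr":[[36,29,28,50,58],{"bs":9,"f":87,"spn":28,"wr":67},{"dg":32,"hv":28}]}
After op 3 (replace /hr/1/spn 81): {"b":{"c":[21,83,30,94],"fch":[94,87,15,68,8],"vi":65,"w":{"ua":23,"vl":77}},"hr":[[36,29,28,50,58],{"bs":9,"f":87,"spn":81,"wr":67},{"dg":32,"hv":28}]}
After op 4 (add /hr/0/4 26): {"b":{"c":[21,83,30,94],"fch":[94,87,15,68,8],"vi":65,"w":{"ua":23,"vl":77}},"hr":[[36,29,28,50,26,58],{"bs":9,"f":87,"spn":81,"wr":67},{"dg":32,"hv":28}]}
After op 5 (add /hr/0/2 33): {"b":{"c":[21,83,30,94],"fch":[94,87,15,68,8],"vi":65,"w":{"ua":23,"vl":77}},"hr":[[36,29,33,28,50,26,58],{"bs":9,"f":87,"spn":81,"wr":67},{"dg":32,"hv":28}]}
After op 6 (replace /b/fch/3 95): {"b":{"c":[21,83,30,94],"fch":[94,87,15,95,8],"vi":65,"w":{"ua":23,"vl":77}},"hr":[[36,29,33,28,50,26,58],{"bs":9,"f":87,"spn":81,"wr":67},{"dg":32,"hv":28}]}
After op 7 (remove /hr/2): {"b":{"c":[21,83,30,94],"fch":[94,87,15,95,8],"vi":65,"w":{"ua":23,"vl":77}},"hr":[[36,29,33,28,50,26,58],{"bs":9,"f":87,"spn":81,"wr":67}]}
After op 8 (remove /hr/1/wr): {"b":{"c":[21,83,30,94],"fch":[94,87,15,95,8],"vi":65,"w":{"ua":23,"vl":77}},"hr":[[36,29,33,28,50,26,58],{"bs":9,"f":87,"spn":81}]}
After op 9 (replace /b/fch 37): {"b":{"c":[21,83,30,94],"fch":37,"vi":65,"w":{"ua":23,"vl":77}},"hr":[[36,29,33,28,50,26,58],{"bs":9,"f":87,"spn":81}]}
After op 10 (remove /b/w): {"b":{"c":[21,83,30,94],"fch":37,"vi":65},"hr":[[36,29,33,28,50,26,58],{"bs":9,"f":87,"spn":81}]}
After op 11 (add /io 32): {"b":{"c":[21,83,30,94],"fch":37,"vi":65},"hr":[[36,29,33,28,50,26,58],{"bs":9,"f":87,"spn":81}],"io":32}
Value at /b/vi: 65

Answer: 65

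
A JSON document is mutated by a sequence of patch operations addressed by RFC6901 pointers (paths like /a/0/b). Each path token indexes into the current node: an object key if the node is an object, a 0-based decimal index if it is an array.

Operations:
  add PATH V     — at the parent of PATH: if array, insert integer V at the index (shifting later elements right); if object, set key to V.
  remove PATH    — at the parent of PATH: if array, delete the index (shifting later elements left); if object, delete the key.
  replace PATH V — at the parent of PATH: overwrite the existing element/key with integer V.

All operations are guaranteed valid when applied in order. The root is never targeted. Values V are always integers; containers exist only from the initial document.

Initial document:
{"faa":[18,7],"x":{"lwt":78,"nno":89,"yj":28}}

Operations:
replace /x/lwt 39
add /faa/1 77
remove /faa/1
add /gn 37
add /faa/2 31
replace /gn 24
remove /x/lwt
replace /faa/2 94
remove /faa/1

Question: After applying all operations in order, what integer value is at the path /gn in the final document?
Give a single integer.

Answer: 24

Derivation:
After op 1 (replace /x/lwt 39): {"faa":[18,7],"x":{"lwt":39,"nno":89,"yj":28}}
After op 2 (add /faa/1 77): {"faa":[18,77,7],"x":{"lwt":39,"nno":89,"yj":28}}
After op 3 (remove /faa/1): {"faa":[18,7],"x":{"lwt":39,"nno":89,"yj":28}}
After op 4 (add /gn 37): {"faa":[18,7],"gn":37,"x":{"lwt":39,"nno":89,"yj":28}}
After op 5 (add /faa/2 31): {"faa":[18,7,31],"gn":37,"x":{"lwt":39,"nno":89,"yj":28}}
After op 6 (replace /gn 24): {"faa":[18,7,31],"gn":24,"x":{"lwt":39,"nno":89,"yj":28}}
After op 7 (remove /x/lwt): {"faa":[18,7,31],"gn":24,"x":{"nno":89,"yj":28}}
After op 8 (replace /faa/2 94): {"faa":[18,7,94],"gn":24,"x":{"nno":89,"yj":28}}
After op 9 (remove /faa/1): {"faa":[18,94],"gn":24,"x":{"nno":89,"yj":28}}
Value at /gn: 24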